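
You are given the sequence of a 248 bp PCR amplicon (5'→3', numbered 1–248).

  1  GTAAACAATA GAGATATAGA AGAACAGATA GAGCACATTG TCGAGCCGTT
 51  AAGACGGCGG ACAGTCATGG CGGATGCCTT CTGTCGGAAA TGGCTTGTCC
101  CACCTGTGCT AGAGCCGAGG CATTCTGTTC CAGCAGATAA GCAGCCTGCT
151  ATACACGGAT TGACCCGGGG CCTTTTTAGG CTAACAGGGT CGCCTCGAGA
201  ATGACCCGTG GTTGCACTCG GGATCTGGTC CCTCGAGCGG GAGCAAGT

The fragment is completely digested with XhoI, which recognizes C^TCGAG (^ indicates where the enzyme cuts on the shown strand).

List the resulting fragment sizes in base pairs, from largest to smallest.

194, 38, 16 bp

XhoI sites (CTCGAG) start at positions 194, 232.
XhoI cuts after the first base of each site, so after positions 194, 232.
Linear molecule, 2 cuts → 3 fragments:
  1–194 → 194 bp
  195–232 → 38 bp
  233–248 → 16 bp
Sorted largest to smallest: 194, 38, 16 bp.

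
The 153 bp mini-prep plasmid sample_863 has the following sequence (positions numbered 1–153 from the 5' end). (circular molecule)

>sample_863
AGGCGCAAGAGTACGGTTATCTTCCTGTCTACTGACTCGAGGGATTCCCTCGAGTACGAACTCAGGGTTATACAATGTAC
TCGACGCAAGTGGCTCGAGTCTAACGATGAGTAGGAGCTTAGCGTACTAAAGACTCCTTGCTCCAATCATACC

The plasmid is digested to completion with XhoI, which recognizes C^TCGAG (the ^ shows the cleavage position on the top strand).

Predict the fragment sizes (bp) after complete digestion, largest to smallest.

XhoI sites (CTCGAG) start at positions 36, 49, 94.
XhoI cuts after the first base of each site, so after positions 36, 49, 94.
Circular molecule, 3 cuts → 3 fragments:
  37–49 → 13 bp
  50–94 → 45 bp
  95–153 then 1–36 → 59 + 36 = 95 bp
Sorted largest to smallest: 95, 45, 13 bp.

95, 45, 13 bp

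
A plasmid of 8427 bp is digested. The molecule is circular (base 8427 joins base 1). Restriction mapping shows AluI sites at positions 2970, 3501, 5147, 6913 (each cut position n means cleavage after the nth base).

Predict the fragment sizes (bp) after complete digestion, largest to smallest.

Circular molecule, 4 cuts → 4 fragments:
  3501 − 2970 = 531 bp
  5147 − 3501 = 1646 bp
  6913 − 5147 = 1766 bp
  wrap: 8427 − 6913 + 2970 = 4484 bp
Sorted largest to smallest: 4484, 1766, 1646, 531 bp.

4484, 1766, 1646, 531 bp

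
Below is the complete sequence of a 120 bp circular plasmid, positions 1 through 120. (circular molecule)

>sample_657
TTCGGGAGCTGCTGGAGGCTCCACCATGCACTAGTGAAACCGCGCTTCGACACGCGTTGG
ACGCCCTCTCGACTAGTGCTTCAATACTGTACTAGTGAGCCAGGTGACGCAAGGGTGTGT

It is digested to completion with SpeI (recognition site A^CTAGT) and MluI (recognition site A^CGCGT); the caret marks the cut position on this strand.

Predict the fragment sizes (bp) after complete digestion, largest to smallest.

SpeI sites (ACTAGT) start at positions 30, 72, 91.
SpeI cuts after the first base of each site, so after positions 30, 72, 91.
The MluI site (ACGCGT) starts at position 52.
MluI cuts after the first base of each site, so after position 52.
Combined cut positions: 30, 52, 72, 91.
Circular molecule, 4 cuts → 4 fragments:
  31–52 → 22 bp
  53–72 → 20 bp
  73–91 → 19 bp
  92–120 then 1–30 → 29 + 30 = 59 bp
Sorted largest to smallest: 59, 22, 20, 19 bp.

59, 22, 20, 19 bp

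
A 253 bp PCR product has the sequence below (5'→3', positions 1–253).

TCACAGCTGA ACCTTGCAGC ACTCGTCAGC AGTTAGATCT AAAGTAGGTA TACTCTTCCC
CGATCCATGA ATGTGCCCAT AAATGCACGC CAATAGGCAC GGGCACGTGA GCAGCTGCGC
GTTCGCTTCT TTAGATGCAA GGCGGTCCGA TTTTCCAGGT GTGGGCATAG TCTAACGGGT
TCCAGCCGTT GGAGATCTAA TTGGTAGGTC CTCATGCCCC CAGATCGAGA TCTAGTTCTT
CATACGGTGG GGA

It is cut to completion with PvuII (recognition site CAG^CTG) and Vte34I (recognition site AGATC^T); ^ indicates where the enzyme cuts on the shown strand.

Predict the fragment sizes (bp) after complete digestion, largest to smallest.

83, 75, 35, 33, 21, 6 bp

PvuII sites (CAGCTG) start at positions 4, 112.
PvuII cuts after base 3 of each site, so after positions 6, 114.
Vte34I sites (AGATCT) start at positions 35, 193, 228.
Vte34I cuts after base 5 of each site (before the last base), so after positions 39, 197, 232.
Combined cut positions: 6, 39, 114, 197, 232.
Linear molecule, 5 cuts → 6 fragments:
  1–6 → 6 bp
  7–39 → 33 bp
  40–114 → 75 bp
  115–197 → 83 bp
  198–232 → 35 bp
  233–253 → 21 bp
Sorted largest to smallest: 83, 75, 35, 33, 21, 6 bp.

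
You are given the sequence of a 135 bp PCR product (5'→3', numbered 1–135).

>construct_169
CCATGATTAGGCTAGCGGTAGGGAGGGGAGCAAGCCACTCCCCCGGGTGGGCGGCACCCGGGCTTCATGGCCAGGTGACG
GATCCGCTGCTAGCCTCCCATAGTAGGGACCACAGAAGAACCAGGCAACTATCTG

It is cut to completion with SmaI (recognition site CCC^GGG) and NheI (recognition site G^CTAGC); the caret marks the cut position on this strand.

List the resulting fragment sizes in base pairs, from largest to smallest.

46, 33, 30, 15, 11 bp

SmaI sites (CCCGGG) start at positions 42, 57.
SmaI cuts after base 3 of each site, so after positions 44, 59.
NheI sites (GCTAGC) start at positions 11, 89.
NheI cuts after the first base of each site, so after positions 11, 89.
Combined cut positions: 11, 44, 59, 89.
Linear molecule, 4 cuts → 5 fragments:
  1–11 → 11 bp
  12–44 → 33 bp
  45–59 → 15 bp
  60–89 → 30 bp
  90–135 → 46 bp
Sorted largest to smallest: 46, 33, 30, 15, 11 bp.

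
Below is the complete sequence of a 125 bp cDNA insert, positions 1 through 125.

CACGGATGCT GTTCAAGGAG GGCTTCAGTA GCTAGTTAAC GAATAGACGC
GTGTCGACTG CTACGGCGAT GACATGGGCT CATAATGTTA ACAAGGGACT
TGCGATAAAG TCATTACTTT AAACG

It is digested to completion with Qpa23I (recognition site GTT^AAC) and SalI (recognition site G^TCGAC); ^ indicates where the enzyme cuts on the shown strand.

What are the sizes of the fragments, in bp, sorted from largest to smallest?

37, 36, 36, 16 bp

Qpa23I sites (GTTAAC) start at positions 35, 87.
Qpa23I cuts after base 3 of each site, so after positions 37, 89.
The SalI site (GTCGAC) starts at position 53.
SalI cuts after the first base of each site, so after position 53.
Combined cut positions: 37, 53, 89.
Linear molecule, 3 cuts → 4 fragments:
  1–37 → 37 bp
  38–53 → 16 bp
  54–89 → 36 bp
  90–125 → 36 bp
Sorted largest to smallest: 37, 36, 36, 16 bp.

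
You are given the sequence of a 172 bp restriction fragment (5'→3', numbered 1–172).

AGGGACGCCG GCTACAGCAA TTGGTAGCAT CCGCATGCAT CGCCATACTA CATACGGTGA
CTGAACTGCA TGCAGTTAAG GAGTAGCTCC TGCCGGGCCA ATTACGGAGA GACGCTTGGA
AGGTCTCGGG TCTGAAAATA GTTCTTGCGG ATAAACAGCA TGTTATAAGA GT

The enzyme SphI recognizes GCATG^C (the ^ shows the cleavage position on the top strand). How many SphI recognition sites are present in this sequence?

GCATGC occurs starting at positions 33, 68.
SphI cuts at 2 sites.

2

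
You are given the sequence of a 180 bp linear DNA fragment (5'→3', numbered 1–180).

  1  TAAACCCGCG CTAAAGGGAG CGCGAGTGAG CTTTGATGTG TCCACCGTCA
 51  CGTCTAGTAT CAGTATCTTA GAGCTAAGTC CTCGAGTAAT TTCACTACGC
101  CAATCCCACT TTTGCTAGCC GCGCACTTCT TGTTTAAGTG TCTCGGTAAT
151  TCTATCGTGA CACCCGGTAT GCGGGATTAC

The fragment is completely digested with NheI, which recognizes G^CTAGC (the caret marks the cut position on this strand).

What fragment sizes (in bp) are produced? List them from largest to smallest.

The NheI site (GCTAGC) starts at position 114.
NheI cuts after the first base of each site, so after position 114.
Linear molecule, 1 cut → 2 fragments:
  1–114 → 114 bp
  115–180 → 66 bp
Sorted largest to smallest: 114, 66 bp.

114, 66 bp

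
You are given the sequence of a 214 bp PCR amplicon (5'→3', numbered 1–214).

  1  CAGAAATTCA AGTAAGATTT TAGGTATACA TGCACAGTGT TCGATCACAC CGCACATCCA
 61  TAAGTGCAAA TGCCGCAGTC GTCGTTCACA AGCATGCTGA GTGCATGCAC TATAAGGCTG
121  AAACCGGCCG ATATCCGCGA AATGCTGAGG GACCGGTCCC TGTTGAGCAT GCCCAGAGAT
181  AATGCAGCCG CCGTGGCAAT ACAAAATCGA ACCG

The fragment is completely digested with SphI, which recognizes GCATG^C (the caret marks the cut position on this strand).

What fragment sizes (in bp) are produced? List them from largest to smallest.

96, 64, 43, 11 bp

SphI sites (GCATGC) start at positions 92, 103, 167.
SphI cuts after base 5 of each site (before the last base), so after positions 96, 107, 171.
Linear molecule, 3 cuts → 4 fragments:
  1–96 → 96 bp
  97–107 → 11 bp
  108–171 → 64 bp
  172–214 → 43 bp
Sorted largest to smallest: 96, 64, 43, 11 bp.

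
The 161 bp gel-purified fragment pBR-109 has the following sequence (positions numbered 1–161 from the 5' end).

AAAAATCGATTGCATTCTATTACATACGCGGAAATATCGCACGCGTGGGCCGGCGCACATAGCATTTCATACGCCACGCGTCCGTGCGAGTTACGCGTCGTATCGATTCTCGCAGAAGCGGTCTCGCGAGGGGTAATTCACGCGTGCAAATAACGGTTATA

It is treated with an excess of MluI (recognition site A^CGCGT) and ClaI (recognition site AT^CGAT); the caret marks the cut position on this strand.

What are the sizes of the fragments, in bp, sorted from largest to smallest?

MluI sites (ACGCGT) start at positions 41, 76, 93, 140.
MluI cuts after the first base of each site, so after positions 41, 76, 93, 140.
ClaI sites (ATCGAT) start at positions 5, 102.
ClaI cuts after base 2 of each site, so after positions 6, 103.
Combined cut positions: 6, 41, 76, 93, 103, 140.
Linear molecule, 6 cuts → 7 fragments:
  1–6 → 6 bp
  7–41 → 35 bp
  42–76 → 35 bp
  77–93 → 17 bp
  94–103 → 10 bp
  104–140 → 37 bp
  141–161 → 21 bp
Sorted largest to smallest: 37, 35, 35, 21, 17, 10, 6 bp.

37, 35, 35, 21, 17, 10, 6 bp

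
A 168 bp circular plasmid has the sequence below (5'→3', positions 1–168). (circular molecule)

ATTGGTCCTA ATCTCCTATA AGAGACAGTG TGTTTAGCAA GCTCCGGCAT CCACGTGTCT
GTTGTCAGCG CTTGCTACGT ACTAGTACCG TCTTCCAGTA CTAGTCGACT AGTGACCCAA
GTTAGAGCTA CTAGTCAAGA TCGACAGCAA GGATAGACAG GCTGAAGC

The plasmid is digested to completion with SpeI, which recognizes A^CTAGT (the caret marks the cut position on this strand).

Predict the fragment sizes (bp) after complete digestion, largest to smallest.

119, 22, 19, 8 bp

SpeI sites (ACTAGT) start at positions 81, 100, 108, 130.
SpeI cuts after the first base of each site, so after positions 81, 100, 108, 130.
Circular molecule, 4 cuts → 4 fragments:
  82–100 → 19 bp
  101–108 → 8 bp
  109–130 → 22 bp
  131–168 then 1–81 → 38 + 81 = 119 bp
Sorted largest to smallest: 119, 22, 19, 8 bp.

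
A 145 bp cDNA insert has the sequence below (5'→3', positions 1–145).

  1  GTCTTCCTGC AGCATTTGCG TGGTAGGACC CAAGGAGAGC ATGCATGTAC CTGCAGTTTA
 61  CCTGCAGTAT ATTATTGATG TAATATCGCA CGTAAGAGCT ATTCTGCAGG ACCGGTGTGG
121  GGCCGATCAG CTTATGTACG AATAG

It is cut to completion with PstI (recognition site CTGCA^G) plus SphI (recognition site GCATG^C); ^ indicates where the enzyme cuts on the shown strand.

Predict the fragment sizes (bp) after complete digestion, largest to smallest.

PstI sites (CTGCAG) start at positions 7, 51, 62, 104.
PstI cuts after base 5 of each site (before the last base), so after positions 11, 55, 66, 108.
The SphI site (GCATGC) starts at position 39.
SphI cuts after base 5 of each site (before the last base), so after position 43.
Combined cut positions: 11, 43, 55, 66, 108.
Linear molecule, 5 cuts → 6 fragments:
  1–11 → 11 bp
  12–43 → 32 bp
  44–55 → 12 bp
  56–66 → 11 bp
  67–108 → 42 bp
  109–145 → 37 bp
Sorted largest to smallest: 42, 37, 32, 12, 11, 11 bp.

42, 37, 32, 12, 11, 11 bp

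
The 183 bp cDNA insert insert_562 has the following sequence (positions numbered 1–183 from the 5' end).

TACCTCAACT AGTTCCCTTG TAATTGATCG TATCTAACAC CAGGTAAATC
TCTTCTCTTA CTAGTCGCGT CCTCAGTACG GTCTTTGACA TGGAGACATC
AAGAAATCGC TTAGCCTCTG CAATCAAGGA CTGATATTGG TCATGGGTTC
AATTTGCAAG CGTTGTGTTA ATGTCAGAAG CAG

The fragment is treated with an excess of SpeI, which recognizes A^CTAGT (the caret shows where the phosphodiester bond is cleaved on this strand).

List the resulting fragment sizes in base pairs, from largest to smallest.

123, 52, 8 bp

SpeI sites (ACTAGT) start at positions 8, 60.
SpeI cuts after the first base of each site, so after positions 8, 60.
Linear molecule, 2 cuts → 3 fragments:
  1–8 → 8 bp
  9–60 → 52 bp
  61–183 → 123 bp
Sorted largest to smallest: 123, 52, 8 bp.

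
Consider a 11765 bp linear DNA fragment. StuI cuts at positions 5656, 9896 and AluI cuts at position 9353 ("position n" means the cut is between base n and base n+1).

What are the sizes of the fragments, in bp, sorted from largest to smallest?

Combined cut positions (sorted): 5656, 9353, 9896.
Linear molecule, 3 cuts → 4 fragments:
  5656 − 0 = 5656 bp
  9353 − 5656 = 3697 bp
  9896 − 9353 = 543 bp
  11765 − 9896 = 1869 bp
Sorted largest to smallest: 5656, 3697, 1869, 543 bp.

5656, 3697, 1869, 543 bp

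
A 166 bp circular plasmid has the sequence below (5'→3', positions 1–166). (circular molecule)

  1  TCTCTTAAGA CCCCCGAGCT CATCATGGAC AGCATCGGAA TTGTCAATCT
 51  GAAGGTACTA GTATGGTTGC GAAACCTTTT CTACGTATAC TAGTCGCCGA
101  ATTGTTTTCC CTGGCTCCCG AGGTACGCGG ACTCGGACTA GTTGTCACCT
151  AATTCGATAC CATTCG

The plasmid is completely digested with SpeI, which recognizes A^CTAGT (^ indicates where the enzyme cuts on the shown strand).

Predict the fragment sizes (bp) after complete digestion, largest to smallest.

86, 48, 32 bp

SpeI sites (ACTAGT) start at positions 57, 89, 137.
SpeI cuts after the first base of each site, so after positions 57, 89, 137.
Circular molecule, 3 cuts → 3 fragments:
  58–89 → 32 bp
  90–137 → 48 bp
  138–166 then 1–57 → 29 + 57 = 86 bp
Sorted largest to smallest: 86, 48, 32 bp.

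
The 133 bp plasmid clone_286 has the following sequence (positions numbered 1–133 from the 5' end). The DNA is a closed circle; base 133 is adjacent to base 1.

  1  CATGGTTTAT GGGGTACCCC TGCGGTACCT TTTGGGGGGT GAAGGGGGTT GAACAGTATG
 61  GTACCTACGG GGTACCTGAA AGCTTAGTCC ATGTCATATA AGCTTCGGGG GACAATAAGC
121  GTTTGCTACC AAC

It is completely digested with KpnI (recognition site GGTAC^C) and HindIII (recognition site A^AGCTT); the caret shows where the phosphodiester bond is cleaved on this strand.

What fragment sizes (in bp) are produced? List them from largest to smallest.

50, 36, 20, 11, 11, 5 bp

KpnI sites (GGTACC) start at positions 13, 24, 60, 71.
KpnI cuts after base 5 of each site (before the last base), so after positions 17, 28, 64, 75.
HindIII sites (AAGCTT) start at positions 80, 100.
HindIII cuts after the first base of each site, so after positions 80, 100.
Combined cut positions: 17, 28, 64, 75, 80, 100.
Circular molecule, 6 cuts → 6 fragments:
  18–28 → 11 bp
  29–64 → 36 bp
  65–75 → 11 bp
  76–80 → 5 bp
  81–100 → 20 bp
  101–133 then 1–17 → 33 + 17 = 50 bp
Sorted largest to smallest: 50, 36, 20, 11, 11, 5 bp.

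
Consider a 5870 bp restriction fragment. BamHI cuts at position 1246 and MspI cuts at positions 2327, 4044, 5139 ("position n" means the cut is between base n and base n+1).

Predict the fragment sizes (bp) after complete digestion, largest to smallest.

1717, 1246, 1095, 1081, 731 bp

Combined cut positions (sorted): 1246, 2327, 4044, 5139.
Linear molecule, 4 cuts → 5 fragments:
  1246 − 0 = 1246 bp
  2327 − 1246 = 1081 bp
  4044 − 2327 = 1717 bp
  5139 − 4044 = 1095 bp
  5870 − 5139 = 731 bp
Sorted largest to smallest: 1717, 1246, 1095, 1081, 731 bp.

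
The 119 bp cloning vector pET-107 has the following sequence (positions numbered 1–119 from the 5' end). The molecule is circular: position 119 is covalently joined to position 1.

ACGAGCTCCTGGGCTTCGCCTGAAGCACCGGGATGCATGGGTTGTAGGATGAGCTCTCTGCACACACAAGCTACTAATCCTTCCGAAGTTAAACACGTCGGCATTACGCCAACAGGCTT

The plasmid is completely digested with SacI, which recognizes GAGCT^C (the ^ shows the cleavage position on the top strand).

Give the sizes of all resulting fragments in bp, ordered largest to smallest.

SacI sites (GAGCTC) start at positions 3, 51.
SacI cuts after base 5 of each site (before the last base), so after positions 7, 55.
Circular molecule, 2 cuts → 2 fragments:
  8–55 → 48 bp
  56–119 then 1–7 → 64 + 7 = 71 bp
Sorted largest to smallest: 71, 48 bp.

71, 48 bp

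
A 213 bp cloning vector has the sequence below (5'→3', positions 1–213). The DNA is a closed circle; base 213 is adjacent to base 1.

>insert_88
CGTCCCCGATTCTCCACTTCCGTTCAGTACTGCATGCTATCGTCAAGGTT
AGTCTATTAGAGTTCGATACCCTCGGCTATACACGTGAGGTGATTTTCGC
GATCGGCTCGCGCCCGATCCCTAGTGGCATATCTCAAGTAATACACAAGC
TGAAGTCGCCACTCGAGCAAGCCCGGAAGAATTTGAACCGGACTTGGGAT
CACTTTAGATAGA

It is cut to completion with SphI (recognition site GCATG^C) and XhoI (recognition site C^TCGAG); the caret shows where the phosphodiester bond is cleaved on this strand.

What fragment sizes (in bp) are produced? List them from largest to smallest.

The SphI site (GCATGC) starts at position 32.
SphI cuts after base 5 of each site (before the last base), so after position 36.
The XhoI site (CTCGAG) starts at position 162.
XhoI cuts after the first base of each site, so after position 162.
Combined cut positions: 36, 162.
Circular molecule, 2 cuts → 2 fragments:
  37–162 → 126 bp
  163–213 then 1–36 → 51 + 36 = 87 bp
Sorted largest to smallest: 126, 87 bp.

126, 87 bp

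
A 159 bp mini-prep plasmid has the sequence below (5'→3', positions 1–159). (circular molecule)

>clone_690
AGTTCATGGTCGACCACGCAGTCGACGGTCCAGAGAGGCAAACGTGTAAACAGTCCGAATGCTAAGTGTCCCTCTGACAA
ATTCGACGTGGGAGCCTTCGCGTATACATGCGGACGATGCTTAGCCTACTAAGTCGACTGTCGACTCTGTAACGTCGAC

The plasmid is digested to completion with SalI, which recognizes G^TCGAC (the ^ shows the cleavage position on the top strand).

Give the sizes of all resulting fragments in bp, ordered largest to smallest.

112, 14, 14, 12, 7 bp

SalI sites (GTCGAC) start at positions 9, 21, 133, 140, 154.
SalI cuts after the first base of each site, so after positions 9, 21, 133, 140, 154.
Circular molecule, 5 cuts → 5 fragments:
  10–21 → 12 bp
  22–133 → 112 bp
  134–140 → 7 bp
  141–154 → 14 bp
  155–159 then 1–9 → 5 + 9 = 14 bp
Sorted largest to smallest: 112, 14, 14, 12, 7 bp.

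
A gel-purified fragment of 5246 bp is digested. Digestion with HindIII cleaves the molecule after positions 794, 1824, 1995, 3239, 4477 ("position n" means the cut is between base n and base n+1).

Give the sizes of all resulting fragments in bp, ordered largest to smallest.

Linear molecule, 5 cuts → 6 fragments:
  794 − 0 = 794 bp
  1824 − 794 = 1030 bp
  1995 − 1824 = 171 bp
  3239 − 1995 = 1244 bp
  4477 − 3239 = 1238 bp
  5246 − 4477 = 769 bp
Sorted largest to smallest: 1244, 1238, 1030, 794, 769, 171 bp.

1244, 1238, 1030, 794, 769, 171 bp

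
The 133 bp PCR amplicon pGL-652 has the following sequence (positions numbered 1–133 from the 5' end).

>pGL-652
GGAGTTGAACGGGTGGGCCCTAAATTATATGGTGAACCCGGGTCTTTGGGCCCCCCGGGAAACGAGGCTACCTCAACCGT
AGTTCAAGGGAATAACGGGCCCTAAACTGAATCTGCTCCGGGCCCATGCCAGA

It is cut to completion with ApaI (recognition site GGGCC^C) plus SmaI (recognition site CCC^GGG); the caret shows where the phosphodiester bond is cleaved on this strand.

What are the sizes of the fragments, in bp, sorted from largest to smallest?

ApaI sites (GGGCCC) start at positions 15, 48, 97, 120.
ApaI cuts after base 5 of each site (before the last base), so after positions 19, 52, 101, 124.
SmaI sites (CCCGGG) start at positions 37, 54.
SmaI cuts after base 3 of each site, so after positions 39, 56.
Combined cut positions: 19, 39, 52, 56, 101, 124.
Linear molecule, 6 cuts → 7 fragments:
  1–19 → 19 bp
  20–39 → 20 bp
  40–52 → 13 bp
  53–56 → 4 bp
  57–101 → 45 bp
  102–124 → 23 bp
  125–133 → 9 bp
Sorted largest to smallest: 45, 23, 20, 19, 13, 9, 4 bp.

45, 23, 20, 19, 13, 9, 4 bp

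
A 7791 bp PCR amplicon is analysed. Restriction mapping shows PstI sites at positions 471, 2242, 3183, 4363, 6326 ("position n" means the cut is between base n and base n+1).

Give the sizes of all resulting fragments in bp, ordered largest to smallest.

Linear molecule, 5 cuts → 6 fragments:
  471 − 0 = 471 bp
  2242 − 471 = 1771 bp
  3183 − 2242 = 941 bp
  4363 − 3183 = 1180 bp
  6326 − 4363 = 1963 bp
  7791 − 6326 = 1465 bp
Sorted largest to smallest: 1963, 1771, 1465, 1180, 941, 471 bp.

1963, 1771, 1465, 1180, 941, 471 bp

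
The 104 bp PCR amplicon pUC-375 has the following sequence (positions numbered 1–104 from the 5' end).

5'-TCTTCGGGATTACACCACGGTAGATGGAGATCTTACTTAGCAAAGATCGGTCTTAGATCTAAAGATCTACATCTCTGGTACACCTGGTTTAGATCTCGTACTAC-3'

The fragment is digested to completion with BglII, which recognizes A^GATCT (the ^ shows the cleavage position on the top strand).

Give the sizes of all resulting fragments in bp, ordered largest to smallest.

BglII sites (AGATCT) start at positions 28, 55, 63, 91.
BglII cuts after the first base of each site, so after positions 28, 55, 63, 91.
Linear molecule, 4 cuts → 5 fragments:
  1–28 → 28 bp
  29–55 → 27 bp
  56–63 → 8 bp
  64–91 → 28 bp
  92–104 → 13 bp
Sorted largest to smallest: 28, 28, 27, 13, 8 bp.

28, 28, 27, 13, 8 bp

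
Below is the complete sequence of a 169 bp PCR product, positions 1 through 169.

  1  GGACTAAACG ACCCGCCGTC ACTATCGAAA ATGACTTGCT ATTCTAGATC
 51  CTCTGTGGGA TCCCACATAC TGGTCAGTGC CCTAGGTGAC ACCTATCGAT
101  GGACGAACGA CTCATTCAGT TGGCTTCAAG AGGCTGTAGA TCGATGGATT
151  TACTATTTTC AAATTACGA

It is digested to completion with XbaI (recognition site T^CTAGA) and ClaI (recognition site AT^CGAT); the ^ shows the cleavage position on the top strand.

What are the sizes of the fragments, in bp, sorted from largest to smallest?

The XbaI site (TCTAGA) starts at position 43.
XbaI cuts after the first base of each site, so after position 43.
ClaI sites (ATCGAT) start at positions 95, 140.
ClaI cuts after base 2 of each site, so after positions 96, 141.
Combined cut positions: 43, 96, 141.
Linear molecule, 3 cuts → 4 fragments:
  1–43 → 43 bp
  44–96 → 53 bp
  97–141 → 45 bp
  142–169 → 28 bp
Sorted largest to smallest: 53, 45, 43, 28 bp.

53, 45, 43, 28 bp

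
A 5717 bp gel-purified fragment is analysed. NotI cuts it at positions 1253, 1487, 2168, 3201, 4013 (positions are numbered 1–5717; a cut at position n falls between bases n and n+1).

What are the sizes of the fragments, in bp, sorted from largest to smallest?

1704, 1253, 1033, 812, 681, 234 bp

Linear molecule, 5 cuts → 6 fragments:
  1253 − 0 = 1253 bp
  1487 − 1253 = 234 bp
  2168 − 1487 = 681 bp
  3201 − 2168 = 1033 bp
  4013 − 3201 = 812 bp
  5717 − 4013 = 1704 bp
Sorted largest to smallest: 1704, 1253, 1033, 812, 681, 234 bp.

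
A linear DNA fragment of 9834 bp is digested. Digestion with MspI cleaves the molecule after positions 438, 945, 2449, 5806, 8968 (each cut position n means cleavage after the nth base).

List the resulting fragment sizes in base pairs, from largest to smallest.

Linear molecule, 5 cuts → 6 fragments:
  438 − 0 = 438 bp
  945 − 438 = 507 bp
  2449 − 945 = 1504 bp
  5806 − 2449 = 3357 bp
  8968 − 5806 = 3162 bp
  9834 − 8968 = 866 bp
Sorted largest to smallest: 3357, 3162, 1504, 866, 507, 438 bp.

3357, 3162, 1504, 866, 507, 438 bp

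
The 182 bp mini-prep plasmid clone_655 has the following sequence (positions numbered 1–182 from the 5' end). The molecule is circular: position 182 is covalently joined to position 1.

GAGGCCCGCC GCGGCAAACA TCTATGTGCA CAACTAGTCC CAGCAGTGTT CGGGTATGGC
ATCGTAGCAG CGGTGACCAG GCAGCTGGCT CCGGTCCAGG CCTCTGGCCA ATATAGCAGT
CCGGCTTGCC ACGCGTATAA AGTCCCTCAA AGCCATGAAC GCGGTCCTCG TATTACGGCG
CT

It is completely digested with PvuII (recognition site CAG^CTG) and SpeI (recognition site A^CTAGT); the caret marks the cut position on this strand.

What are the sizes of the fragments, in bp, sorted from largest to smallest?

131, 51 bp

The PvuII site (CAGCTG) starts at position 82.
PvuII cuts after base 3 of each site, so after position 84.
The SpeI site (ACTAGT) starts at position 33.
SpeI cuts after the first base of each site, so after position 33.
Combined cut positions: 33, 84.
Circular molecule, 2 cuts → 2 fragments:
  34–84 → 51 bp
  85–182 then 1–33 → 98 + 33 = 131 bp
Sorted largest to smallest: 131, 51 bp.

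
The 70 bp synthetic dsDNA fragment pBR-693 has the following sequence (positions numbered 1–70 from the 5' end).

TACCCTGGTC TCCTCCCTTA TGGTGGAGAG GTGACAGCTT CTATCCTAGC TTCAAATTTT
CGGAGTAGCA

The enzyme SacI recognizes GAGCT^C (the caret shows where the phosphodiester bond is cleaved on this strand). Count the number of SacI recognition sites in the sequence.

No occurrence of GAGCTC is present in the sequence.
SacI does not cut: 0 sites.

0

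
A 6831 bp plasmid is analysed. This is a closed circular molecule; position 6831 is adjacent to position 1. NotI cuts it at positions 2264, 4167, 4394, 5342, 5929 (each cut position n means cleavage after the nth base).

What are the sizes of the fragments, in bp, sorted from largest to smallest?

3166, 1903, 948, 587, 227 bp

Circular molecule, 5 cuts → 5 fragments:
  4167 − 2264 = 1903 bp
  4394 − 4167 = 227 bp
  5342 − 4394 = 948 bp
  5929 − 5342 = 587 bp
  wrap: 6831 − 5929 + 2264 = 3166 bp
Sorted largest to smallest: 3166, 1903, 948, 587, 227 bp.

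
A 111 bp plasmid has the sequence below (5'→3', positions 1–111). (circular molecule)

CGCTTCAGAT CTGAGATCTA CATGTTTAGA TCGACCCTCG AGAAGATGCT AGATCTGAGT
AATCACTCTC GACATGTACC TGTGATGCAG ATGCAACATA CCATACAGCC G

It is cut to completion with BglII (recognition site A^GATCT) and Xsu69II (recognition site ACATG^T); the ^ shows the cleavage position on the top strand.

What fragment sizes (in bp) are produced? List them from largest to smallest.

BglII sites (AGATCT) start at positions 7, 14, 51.
BglII cuts after the first base of each site, so after positions 7, 14, 51.
Xsu69II sites (ACATGT) start at positions 20, 72.
Xsu69II cuts after base 5 of each site (before the last base), so after positions 24, 76.
Combined cut positions: 7, 14, 24, 51, 76.
Circular molecule, 5 cuts → 5 fragments:
  8–14 → 7 bp
  15–24 → 10 bp
  25–51 → 27 bp
  52–76 → 25 bp
  77–111 then 1–7 → 35 + 7 = 42 bp
Sorted largest to smallest: 42, 27, 25, 10, 7 bp.

42, 27, 25, 10, 7 bp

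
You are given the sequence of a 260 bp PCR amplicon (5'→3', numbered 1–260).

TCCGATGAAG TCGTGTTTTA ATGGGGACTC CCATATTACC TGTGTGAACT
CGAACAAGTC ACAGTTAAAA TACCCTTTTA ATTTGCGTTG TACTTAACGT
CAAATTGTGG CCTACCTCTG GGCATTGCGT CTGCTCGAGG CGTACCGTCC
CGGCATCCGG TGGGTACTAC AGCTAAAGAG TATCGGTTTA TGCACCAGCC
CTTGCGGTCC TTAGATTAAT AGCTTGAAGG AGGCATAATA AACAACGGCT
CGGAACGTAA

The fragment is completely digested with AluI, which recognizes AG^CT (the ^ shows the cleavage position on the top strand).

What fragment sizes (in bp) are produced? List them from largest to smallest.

172, 50, 38 bp

AluI sites (AGCT) start at positions 171, 221.
AluI cuts after base 2 of each site, so after positions 172, 222.
Linear molecule, 2 cuts → 3 fragments:
  1–172 → 172 bp
  173–222 → 50 bp
  223–260 → 38 bp
Sorted largest to smallest: 172, 50, 38 bp.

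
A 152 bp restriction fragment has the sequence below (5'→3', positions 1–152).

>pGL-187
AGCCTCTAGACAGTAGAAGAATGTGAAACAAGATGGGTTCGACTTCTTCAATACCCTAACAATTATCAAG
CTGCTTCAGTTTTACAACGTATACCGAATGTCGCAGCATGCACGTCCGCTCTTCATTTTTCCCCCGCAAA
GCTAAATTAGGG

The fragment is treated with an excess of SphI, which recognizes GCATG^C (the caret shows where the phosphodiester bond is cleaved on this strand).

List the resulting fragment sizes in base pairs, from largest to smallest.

110, 42 bp

The SphI site (GCATGC) starts at position 106.
SphI cuts after base 5 of each site (before the last base), so after position 110.
Linear molecule, 1 cut → 2 fragments:
  1–110 → 110 bp
  111–152 → 42 bp
Sorted largest to smallest: 110, 42 bp.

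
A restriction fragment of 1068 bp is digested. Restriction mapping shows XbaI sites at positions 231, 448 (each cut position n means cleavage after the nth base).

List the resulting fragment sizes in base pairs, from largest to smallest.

Linear molecule, 2 cuts → 3 fragments:
  231 − 0 = 231 bp
  448 − 231 = 217 bp
  1068 − 448 = 620 bp
Sorted largest to smallest: 620, 231, 217 bp.

620, 231, 217 bp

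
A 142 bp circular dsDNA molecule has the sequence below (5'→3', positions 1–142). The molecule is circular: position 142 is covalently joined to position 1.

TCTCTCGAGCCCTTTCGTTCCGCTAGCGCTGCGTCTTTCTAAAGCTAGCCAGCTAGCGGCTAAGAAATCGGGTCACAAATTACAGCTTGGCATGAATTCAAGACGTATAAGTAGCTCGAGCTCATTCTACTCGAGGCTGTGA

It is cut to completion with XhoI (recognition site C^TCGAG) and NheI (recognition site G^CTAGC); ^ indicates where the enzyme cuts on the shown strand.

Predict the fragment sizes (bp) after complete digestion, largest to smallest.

63, 22, 18, 16, 15, 8 bp

XhoI sites (CTCGAG) start at positions 4, 115, 130.
XhoI cuts after the first base of each site, so after positions 4, 115, 130.
NheI sites (GCTAGC) start at positions 22, 44, 52.
NheI cuts after the first base of each site, so after positions 22, 44, 52.
Combined cut positions: 4, 22, 44, 52, 115, 130.
Circular molecule, 6 cuts → 6 fragments:
  5–22 → 18 bp
  23–44 → 22 bp
  45–52 → 8 bp
  53–115 → 63 bp
  116–130 → 15 bp
  131–142 then 1–4 → 12 + 4 = 16 bp
Sorted largest to smallest: 63, 22, 18, 16, 15, 8 bp.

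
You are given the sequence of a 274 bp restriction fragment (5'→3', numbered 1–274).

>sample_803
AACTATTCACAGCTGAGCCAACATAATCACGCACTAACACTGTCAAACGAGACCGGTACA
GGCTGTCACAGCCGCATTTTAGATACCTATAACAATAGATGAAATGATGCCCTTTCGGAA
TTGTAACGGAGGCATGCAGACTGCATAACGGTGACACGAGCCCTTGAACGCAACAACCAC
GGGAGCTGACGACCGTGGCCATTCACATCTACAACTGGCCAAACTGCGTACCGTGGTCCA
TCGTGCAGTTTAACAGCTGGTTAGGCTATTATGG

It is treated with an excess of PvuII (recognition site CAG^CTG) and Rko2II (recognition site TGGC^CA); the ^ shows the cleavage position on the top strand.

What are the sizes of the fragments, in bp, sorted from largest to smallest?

187, 37, 20, 18, 12 bp

PvuII sites (CAGCTG) start at positions 10, 254.
PvuII cuts after base 3 of each site, so after positions 12, 256.
Rko2II sites (TGGCCA) start at positions 196, 216.
Rko2II cuts after base 4 of each site, so after positions 199, 219.
Combined cut positions: 12, 199, 219, 256.
Linear molecule, 4 cuts → 5 fragments:
  1–12 → 12 bp
  13–199 → 187 bp
  200–219 → 20 bp
  220–256 → 37 bp
  257–274 → 18 bp
Sorted largest to smallest: 187, 37, 20, 18, 12 bp.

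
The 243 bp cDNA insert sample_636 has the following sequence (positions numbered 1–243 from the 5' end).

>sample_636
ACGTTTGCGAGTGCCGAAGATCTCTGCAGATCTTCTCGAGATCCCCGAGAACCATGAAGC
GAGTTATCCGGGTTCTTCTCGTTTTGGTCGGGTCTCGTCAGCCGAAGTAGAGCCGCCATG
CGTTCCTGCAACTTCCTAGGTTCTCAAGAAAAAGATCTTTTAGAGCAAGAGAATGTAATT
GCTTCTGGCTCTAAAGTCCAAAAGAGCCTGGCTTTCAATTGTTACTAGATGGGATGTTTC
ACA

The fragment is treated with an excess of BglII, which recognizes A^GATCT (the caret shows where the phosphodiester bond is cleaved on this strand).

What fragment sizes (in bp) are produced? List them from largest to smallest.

125, 90, 18, 10 bp

BglII sites (AGATCT) start at positions 18, 28, 153.
BglII cuts after the first base of each site, so after positions 18, 28, 153.
Linear molecule, 3 cuts → 4 fragments:
  1–18 → 18 bp
  19–28 → 10 bp
  29–153 → 125 bp
  154–243 → 90 bp
Sorted largest to smallest: 125, 90, 18, 10 bp.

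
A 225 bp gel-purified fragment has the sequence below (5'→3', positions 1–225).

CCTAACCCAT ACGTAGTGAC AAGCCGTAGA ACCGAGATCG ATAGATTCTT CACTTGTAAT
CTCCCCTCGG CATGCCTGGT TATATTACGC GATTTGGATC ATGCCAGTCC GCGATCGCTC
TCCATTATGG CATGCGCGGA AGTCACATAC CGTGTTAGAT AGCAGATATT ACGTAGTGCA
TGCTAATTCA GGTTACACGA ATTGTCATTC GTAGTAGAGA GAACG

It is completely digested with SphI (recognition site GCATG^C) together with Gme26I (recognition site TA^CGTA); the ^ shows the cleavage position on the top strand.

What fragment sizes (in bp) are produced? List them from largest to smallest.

SphI sites (GCATGC) start at positions 70, 130, 178.
SphI cuts after base 5 of each site (before the last base), so after positions 74, 134, 182.
Gme26I sites (TACGTA) start at positions 10, 170.
Gme26I cuts after base 2 of each site, so after positions 11, 171.
Combined cut positions: 11, 74, 134, 171, 182.
Linear molecule, 5 cuts → 6 fragments:
  1–11 → 11 bp
  12–74 → 63 bp
  75–134 → 60 bp
  135–171 → 37 bp
  172–182 → 11 bp
  183–225 → 43 bp
Sorted largest to smallest: 63, 60, 43, 37, 11, 11 bp.

63, 60, 43, 37, 11, 11 bp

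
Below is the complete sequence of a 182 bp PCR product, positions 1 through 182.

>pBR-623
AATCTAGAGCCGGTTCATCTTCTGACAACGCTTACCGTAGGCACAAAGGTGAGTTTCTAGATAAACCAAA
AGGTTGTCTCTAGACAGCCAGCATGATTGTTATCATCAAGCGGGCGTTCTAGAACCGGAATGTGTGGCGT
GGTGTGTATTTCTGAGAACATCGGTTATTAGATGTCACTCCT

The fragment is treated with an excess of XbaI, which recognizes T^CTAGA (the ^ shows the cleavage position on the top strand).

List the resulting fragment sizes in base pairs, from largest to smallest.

64, 53, 39, 23, 3 bp

XbaI sites (TCTAGA) start at positions 3, 56, 79, 118.
XbaI cuts after the first base of each site, so after positions 3, 56, 79, 118.
Linear molecule, 4 cuts → 5 fragments:
  1–3 → 3 bp
  4–56 → 53 bp
  57–79 → 23 bp
  80–118 → 39 bp
  119–182 → 64 bp
Sorted largest to smallest: 64, 53, 39, 23, 3 bp.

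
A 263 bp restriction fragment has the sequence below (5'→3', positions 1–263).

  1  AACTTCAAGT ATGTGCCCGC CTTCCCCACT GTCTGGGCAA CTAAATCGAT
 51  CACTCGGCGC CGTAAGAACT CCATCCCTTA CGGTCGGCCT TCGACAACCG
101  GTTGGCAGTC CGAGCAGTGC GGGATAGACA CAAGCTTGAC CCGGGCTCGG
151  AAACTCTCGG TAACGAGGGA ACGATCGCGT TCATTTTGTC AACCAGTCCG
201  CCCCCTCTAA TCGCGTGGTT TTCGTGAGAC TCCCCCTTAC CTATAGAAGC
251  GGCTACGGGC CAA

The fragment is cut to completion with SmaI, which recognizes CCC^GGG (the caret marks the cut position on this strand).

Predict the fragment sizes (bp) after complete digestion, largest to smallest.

The SmaI site (CCCGGG) starts at position 140.
SmaI cuts after base 3 of each site, so after position 142.
Linear molecule, 1 cut → 2 fragments:
  1–142 → 142 bp
  143–263 → 121 bp
Sorted largest to smallest: 142, 121 bp.

142, 121 bp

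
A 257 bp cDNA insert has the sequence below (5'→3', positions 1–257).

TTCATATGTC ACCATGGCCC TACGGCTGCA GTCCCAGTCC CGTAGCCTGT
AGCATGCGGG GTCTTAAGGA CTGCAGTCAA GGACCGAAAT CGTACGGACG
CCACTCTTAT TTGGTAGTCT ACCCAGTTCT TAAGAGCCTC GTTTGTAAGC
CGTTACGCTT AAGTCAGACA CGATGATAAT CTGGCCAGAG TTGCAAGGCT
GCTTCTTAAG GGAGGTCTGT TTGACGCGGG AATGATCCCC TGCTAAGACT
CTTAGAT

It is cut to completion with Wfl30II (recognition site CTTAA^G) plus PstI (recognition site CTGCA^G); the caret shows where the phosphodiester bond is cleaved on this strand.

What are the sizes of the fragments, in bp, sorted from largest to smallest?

58, 48, 47, 37, 30, 29, 8 bp

Wfl30II sites (CTTAAG) start at positions 63, 129, 158, 205.
Wfl30II cuts after base 5 of each site (before the last base), so after positions 67, 133, 162, 209.
PstI sites (CTGCAG) start at positions 26, 71.
PstI cuts after base 5 of each site (before the last base), so after positions 30, 75.
Combined cut positions: 30, 67, 75, 133, 162, 209.
Linear molecule, 6 cuts → 7 fragments:
  1–30 → 30 bp
  31–67 → 37 bp
  68–75 → 8 bp
  76–133 → 58 bp
  134–162 → 29 bp
  163–209 → 47 bp
  210–257 → 48 bp
Sorted largest to smallest: 58, 48, 47, 37, 30, 29, 8 bp.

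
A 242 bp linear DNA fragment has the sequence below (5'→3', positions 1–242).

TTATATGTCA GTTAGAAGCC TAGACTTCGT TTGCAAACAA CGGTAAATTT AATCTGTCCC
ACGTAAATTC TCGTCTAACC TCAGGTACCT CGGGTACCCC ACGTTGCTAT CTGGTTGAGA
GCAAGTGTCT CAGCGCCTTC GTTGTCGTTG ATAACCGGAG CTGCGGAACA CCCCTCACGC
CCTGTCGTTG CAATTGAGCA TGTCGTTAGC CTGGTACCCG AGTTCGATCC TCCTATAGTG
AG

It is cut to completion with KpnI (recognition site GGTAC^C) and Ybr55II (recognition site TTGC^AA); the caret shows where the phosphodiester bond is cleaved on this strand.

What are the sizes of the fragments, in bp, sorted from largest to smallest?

94, 54, 34, 26, 25, 9 bp

KpnI sites (GGTACC) start at positions 84, 93, 213.
KpnI cuts after base 5 of each site (before the last base), so after positions 88, 97, 217.
Ybr55II sites (TTGCAA) start at positions 31, 188.
Ybr55II cuts after base 4 of each site, so after positions 34, 191.
Combined cut positions: 34, 88, 97, 191, 217.
Linear molecule, 5 cuts → 6 fragments:
  1–34 → 34 bp
  35–88 → 54 bp
  89–97 → 9 bp
  98–191 → 94 bp
  192–217 → 26 bp
  218–242 → 25 bp
Sorted largest to smallest: 94, 54, 34, 26, 25, 9 bp.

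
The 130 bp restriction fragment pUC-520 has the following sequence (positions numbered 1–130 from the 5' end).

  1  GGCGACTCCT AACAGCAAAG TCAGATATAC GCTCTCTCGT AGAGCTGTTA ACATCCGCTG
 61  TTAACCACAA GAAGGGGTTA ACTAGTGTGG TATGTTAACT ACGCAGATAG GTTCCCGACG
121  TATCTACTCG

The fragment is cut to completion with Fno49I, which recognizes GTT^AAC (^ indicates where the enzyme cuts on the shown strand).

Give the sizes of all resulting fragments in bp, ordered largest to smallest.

49, 34, 17, 17, 13 bp

Fno49I sites (GTTAAC) start at positions 47, 60, 77, 94.
Fno49I cuts after base 3 of each site, so after positions 49, 62, 79, 96.
Linear molecule, 4 cuts → 5 fragments:
  1–49 → 49 bp
  50–62 → 13 bp
  63–79 → 17 bp
  80–96 → 17 bp
  97–130 → 34 bp
Sorted largest to smallest: 49, 34, 17, 17, 13 bp.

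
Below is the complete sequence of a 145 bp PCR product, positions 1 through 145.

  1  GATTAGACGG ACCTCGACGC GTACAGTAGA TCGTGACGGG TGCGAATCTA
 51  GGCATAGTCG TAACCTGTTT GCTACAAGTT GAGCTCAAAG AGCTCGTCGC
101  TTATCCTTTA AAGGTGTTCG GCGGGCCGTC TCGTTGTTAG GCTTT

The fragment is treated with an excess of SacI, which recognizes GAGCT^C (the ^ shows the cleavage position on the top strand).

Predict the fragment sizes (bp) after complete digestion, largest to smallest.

85, 51, 9 bp

SacI sites (GAGCTC) start at positions 81, 90.
SacI cuts after base 5 of each site (before the last base), so after positions 85, 94.
Linear molecule, 2 cuts → 3 fragments:
  1–85 → 85 bp
  86–94 → 9 bp
  95–145 → 51 bp
Sorted largest to smallest: 85, 51, 9 bp.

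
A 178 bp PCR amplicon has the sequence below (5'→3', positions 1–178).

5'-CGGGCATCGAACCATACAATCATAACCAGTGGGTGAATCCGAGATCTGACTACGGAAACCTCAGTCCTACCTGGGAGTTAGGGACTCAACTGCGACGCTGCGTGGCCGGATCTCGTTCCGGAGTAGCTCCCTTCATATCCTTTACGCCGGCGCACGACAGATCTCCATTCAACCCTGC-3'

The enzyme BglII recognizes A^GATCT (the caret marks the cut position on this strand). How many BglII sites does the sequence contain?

2

AGATCT occurs starting at positions 42, 159.
BglII cuts at 2 sites.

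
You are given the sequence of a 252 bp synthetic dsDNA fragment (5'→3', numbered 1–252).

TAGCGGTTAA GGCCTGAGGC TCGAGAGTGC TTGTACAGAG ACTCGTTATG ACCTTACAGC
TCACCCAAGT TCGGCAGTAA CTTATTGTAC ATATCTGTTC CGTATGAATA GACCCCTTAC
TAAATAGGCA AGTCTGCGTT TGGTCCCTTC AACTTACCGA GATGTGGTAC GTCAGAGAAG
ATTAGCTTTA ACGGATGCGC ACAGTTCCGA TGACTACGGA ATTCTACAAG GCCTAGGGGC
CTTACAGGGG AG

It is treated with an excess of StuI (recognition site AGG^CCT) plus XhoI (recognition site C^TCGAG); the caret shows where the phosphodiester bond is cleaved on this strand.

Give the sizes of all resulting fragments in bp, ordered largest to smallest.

StuI sites (AGGCCT) start at positions 10, 229.
StuI cuts after base 3 of each site, so after positions 12, 231.
The XhoI site (CTCGAG) starts at position 20.
XhoI cuts after the first base of each site, so after position 20.
Combined cut positions: 12, 20, 231.
Linear molecule, 3 cuts → 4 fragments:
  1–12 → 12 bp
  13–20 → 8 bp
  21–231 → 211 bp
  232–252 → 21 bp
Sorted largest to smallest: 211, 21, 12, 8 bp.

211, 21, 12, 8 bp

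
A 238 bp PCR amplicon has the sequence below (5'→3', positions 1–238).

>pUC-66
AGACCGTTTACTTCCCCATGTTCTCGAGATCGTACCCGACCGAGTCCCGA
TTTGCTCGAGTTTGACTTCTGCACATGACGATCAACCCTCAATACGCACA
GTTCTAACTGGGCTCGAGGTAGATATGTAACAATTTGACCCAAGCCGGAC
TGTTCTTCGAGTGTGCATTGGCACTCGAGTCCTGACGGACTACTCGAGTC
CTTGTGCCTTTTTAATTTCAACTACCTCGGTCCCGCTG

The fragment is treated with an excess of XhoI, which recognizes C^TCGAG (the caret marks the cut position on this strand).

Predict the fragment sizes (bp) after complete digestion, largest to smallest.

XhoI sites (CTCGAG) start at positions 23, 55, 113, 174, 193.
XhoI cuts after the first base of each site, so after positions 23, 55, 113, 174, 193.
Linear molecule, 5 cuts → 6 fragments:
  1–23 → 23 bp
  24–55 → 32 bp
  56–113 → 58 bp
  114–174 → 61 bp
  175–193 → 19 bp
  194–238 → 45 bp
Sorted largest to smallest: 61, 58, 45, 32, 23, 19 bp.

61, 58, 45, 32, 23, 19 bp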